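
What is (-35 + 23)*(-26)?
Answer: 312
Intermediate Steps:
(-35 + 23)*(-26) = -12*(-26) = 312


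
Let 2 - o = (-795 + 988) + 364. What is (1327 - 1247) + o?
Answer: -475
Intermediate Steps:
o = -555 (o = 2 - ((-795 + 988) + 364) = 2 - (193 + 364) = 2 - 1*557 = 2 - 557 = -555)
(1327 - 1247) + o = (1327 - 1247) - 555 = 80 - 555 = -475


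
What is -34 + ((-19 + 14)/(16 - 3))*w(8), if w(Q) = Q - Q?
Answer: -34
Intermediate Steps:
w(Q) = 0
-34 + ((-19 + 14)/(16 - 3))*w(8) = -34 + ((-19 + 14)/(16 - 3))*0 = -34 - 5/13*0 = -34 + 0 = -34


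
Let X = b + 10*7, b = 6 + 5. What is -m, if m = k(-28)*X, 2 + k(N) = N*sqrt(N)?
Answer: 162 + 4536*I*sqrt(7) ≈ 162.0 + 12001.0*I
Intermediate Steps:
b = 11
X = 81 (X = 11 + 10*7 = 11 + 70 = 81)
k(N) = -2 + N**(3/2) (k(N) = -2 + N*sqrt(N) = -2 + N**(3/2))
m = -162 - 4536*I*sqrt(7) (m = (-2 + (-28)**(3/2))*81 = (-2 - 56*I*sqrt(7))*81 = -162 - 4536*I*sqrt(7) ≈ -162.0 - 12001.0*I)
-m = -(-162 - 4536*I*sqrt(7)) = 162 + 4536*I*sqrt(7)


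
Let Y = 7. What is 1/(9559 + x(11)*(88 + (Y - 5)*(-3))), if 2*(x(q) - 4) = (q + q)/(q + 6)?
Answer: 17/168981 ≈ 0.00010060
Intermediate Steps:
x(q) = 4 + q/(6 + q) (x(q) = 4 + ((q + q)/(q + 6))/2 = 4 + ((2*q)/(6 + q))/2 = 4 + (2*q/(6 + q))/2 = 4 + q/(6 + q))
1/(9559 + x(11)*(88 + (Y - 5)*(-3))) = 1/(9559 + ((24 + 5*11)/(6 + 11))*(88 + (7 - 5)*(-3))) = 1/(9559 + ((24 + 55)/17)*(88 + 2*(-3))) = 1/(9559 + ((1/17)*79)*(88 - 6)) = 1/(9559 + (79/17)*82) = 1/(9559 + 6478/17) = 1/(168981/17) = 17/168981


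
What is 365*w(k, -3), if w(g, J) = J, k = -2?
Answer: -1095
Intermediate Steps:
365*w(k, -3) = 365*(-3) = -1095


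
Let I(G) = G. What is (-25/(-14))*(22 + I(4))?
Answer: 325/7 ≈ 46.429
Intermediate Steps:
(-25/(-14))*(22 + I(4)) = (-25/(-14))*(22 + 4) = -25*(-1/14)*26 = (25/14)*26 = 325/7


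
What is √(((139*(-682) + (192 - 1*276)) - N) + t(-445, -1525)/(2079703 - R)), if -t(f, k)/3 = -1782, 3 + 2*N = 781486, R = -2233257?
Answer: I*√35286662933042865/269560 ≈ 696.87*I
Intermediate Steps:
N = 781483/2 (N = -3/2 + (½)*781486 = -3/2 + 390743 = 781483/2 ≈ 3.9074e+5)
t(f, k) = 5346 (t(f, k) = -3*(-1782) = 5346)
√(((139*(-682) + (192 - 1*276)) - N) + t(-445, -1525)/(2079703 - R)) = √(((139*(-682) + (192 - 1*276)) - 1*781483/2) + 5346/(2079703 - 1*(-2233257))) = √(((-94798 + (192 - 276)) - 781483/2) + 5346/(2079703 + 2233257)) = √(((-94798 - 84) - 781483/2) + 5346/4312960) = √((-94882 - 781483/2) + 5346*(1/4312960)) = √(-971247/2 + 2673/2156480) = √(-1047237362607/2156480) = I*√35286662933042865/269560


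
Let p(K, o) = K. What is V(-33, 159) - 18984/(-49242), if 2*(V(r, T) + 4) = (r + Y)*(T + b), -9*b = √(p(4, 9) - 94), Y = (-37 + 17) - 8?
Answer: -79659021/16414 + 61*I*√10/6 ≈ -4853.1 + 32.15*I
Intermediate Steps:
Y = -28 (Y = -20 - 8 = -28)
b = -I*√10/3 (b = -√(4 - 94)/9 = -I*√10/3 ≈ -1.0541*I)
V(r, T) = -4 + (-28 + r)*(T - I*√10/3)/2 (V(r, T) = -4 + ((r - 28)*(T - I*√10/3))/2 = -4 + ((-28 + r)*(T - I*√10/3))/2 = -4 + (-28 + r)*(T - I*√10/3)/2)
V(-33, 159) - 18984/(-49242) = (-4 - 14*159 + (½)*159*(-33) + 14*I*√10/3 - ⅙*I*(-33)*√10) - 18984/(-49242) = (-4 - 2226 - 5247/2 + 14*I*√10/3 + 11*I*√10/2) - 18984*(-1)/49242 = (-9707/2 + 61*I*√10/6) - 1*(-3164/8207) = (-9707/2 + 61*I*√10/6) + 3164/8207 = -79659021/16414 + 61*I*√10/6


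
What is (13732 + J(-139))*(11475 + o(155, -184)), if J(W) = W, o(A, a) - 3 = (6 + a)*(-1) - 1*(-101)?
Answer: 159812901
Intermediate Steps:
o(A, a) = 98 - a (o(A, a) = 3 + ((6 + a)*(-1) - 1*(-101)) = 3 + ((-6 - a) + 101) = 3 + (95 - a) = 98 - a)
(13732 + J(-139))*(11475 + o(155, -184)) = (13732 - 139)*(11475 + (98 - 1*(-184))) = 13593*(11475 + (98 + 184)) = 13593*(11475 + 282) = 13593*11757 = 159812901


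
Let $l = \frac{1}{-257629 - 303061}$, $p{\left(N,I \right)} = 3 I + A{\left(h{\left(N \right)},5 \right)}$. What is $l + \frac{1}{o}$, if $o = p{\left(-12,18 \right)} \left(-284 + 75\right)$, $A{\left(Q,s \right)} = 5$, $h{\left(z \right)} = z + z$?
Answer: $- \frac{30159}{363887810} \approx -8.288 \cdot 10^{-5}$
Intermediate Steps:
$h{\left(z \right)} = 2 z$
$p{\left(N,I \right)} = 5 + 3 I$ ($p{\left(N,I \right)} = 3 I + 5 = 5 + 3 I$)
$o = -12331$ ($o = \left(5 + 3 \cdot 18\right) \left(-284 + 75\right) = \left(5 + 54\right) \left(-209\right) = 59 \left(-209\right) = -12331$)
$l = - \frac{1}{560690}$ ($l = \frac{1}{-560690} = - \frac{1}{560690} \approx -1.7835 \cdot 10^{-6}$)
$l + \frac{1}{o} = - \frac{1}{560690} + \frac{1}{-12331} = - \frac{1}{560690} - \frac{1}{12331} = - \frac{30159}{363887810}$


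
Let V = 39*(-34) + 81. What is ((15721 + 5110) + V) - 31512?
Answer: -11926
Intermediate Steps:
V = -1245 (V = -1326 + 81 = -1245)
((15721 + 5110) + V) - 31512 = ((15721 + 5110) - 1245) - 31512 = (20831 - 1245) - 31512 = 19586 - 31512 = -11926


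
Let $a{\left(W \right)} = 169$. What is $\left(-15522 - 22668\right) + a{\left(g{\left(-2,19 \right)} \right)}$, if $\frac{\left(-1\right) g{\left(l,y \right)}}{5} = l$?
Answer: $-38021$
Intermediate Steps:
$g{\left(l,y \right)} = - 5 l$
$\left(-15522 - 22668\right) + a{\left(g{\left(-2,19 \right)} \right)} = \left(-15522 - 22668\right) + 169 = -38190 + 169 = -38021$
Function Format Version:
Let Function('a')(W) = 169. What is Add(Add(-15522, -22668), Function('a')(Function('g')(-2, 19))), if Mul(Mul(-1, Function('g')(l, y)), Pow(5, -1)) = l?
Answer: -38021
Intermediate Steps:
Function('g')(l, y) = Mul(-5, l)
Add(Add(-15522, -22668), Function('a')(Function('g')(-2, 19))) = Add(Add(-15522, -22668), 169) = Add(-38190, 169) = -38021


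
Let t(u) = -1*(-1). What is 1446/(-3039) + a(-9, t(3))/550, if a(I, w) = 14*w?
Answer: -125459/278575 ≈ -0.45036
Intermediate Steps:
t(u) = 1
1446/(-3039) + a(-9, t(3))/550 = 1446/(-3039) + (14*1)/550 = 1446*(-1/3039) + 14*(1/550) = -482/1013 + 7/275 = -125459/278575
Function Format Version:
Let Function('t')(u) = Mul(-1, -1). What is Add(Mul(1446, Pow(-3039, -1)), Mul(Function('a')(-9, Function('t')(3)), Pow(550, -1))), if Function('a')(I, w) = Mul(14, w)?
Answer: Rational(-125459, 278575) ≈ -0.45036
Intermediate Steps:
Function('t')(u) = 1
Add(Mul(1446, Pow(-3039, -1)), Mul(Function('a')(-9, Function('t')(3)), Pow(550, -1))) = Add(Mul(1446, Pow(-3039, -1)), Mul(Mul(14, 1), Pow(550, -1))) = Add(Mul(1446, Rational(-1, 3039)), Mul(14, Rational(1, 550))) = Add(Rational(-482, 1013), Rational(7, 275)) = Rational(-125459, 278575)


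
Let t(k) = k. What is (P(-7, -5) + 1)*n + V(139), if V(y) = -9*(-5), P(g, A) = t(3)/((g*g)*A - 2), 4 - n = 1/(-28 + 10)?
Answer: 108941/2223 ≈ 49.006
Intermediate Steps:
n = 73/18 (n = 4 - 1/(-28 + 10) = 4 - 1/(-18) = 4 - 1*(-1/18) = 4 + 1/18 = 73/18 ≈ 4.0556)
P(g, A) = 3/(-2 + A*g²) (P(g, A) = 3/((g*g)*A - 2) = 3/(g²*A - 2) = 3/(A*g² - 2) = 3/(-2 + A*g²))
V(y) = 45
(P(-7, -5) + 1)*n + V(139) = (3/(-2 - 5*(-7)²) + 1)*(73/18) + 45 = (3/(-2 - 5*49) + 1)*(73/18) + 45 = (3/(-2 - 245) + 1)*(73/18) + 45 = (3/(-247) + 1)*(73/18) + 45 = (3*(-1/247) + 1)*(73/18) + 45 = (-3/247 + 1)*(73/18) + 45 = (244/247)*(73/18) + 45 = 8906/2223 + 45 = 108941/2223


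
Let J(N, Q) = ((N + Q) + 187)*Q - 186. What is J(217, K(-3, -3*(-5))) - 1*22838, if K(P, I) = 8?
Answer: -19728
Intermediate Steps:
J(N, Q) = -186 + Q*(187 + N + Q) (J(N, Q) = (187 + N + Q)*Q - 186 = Q*(187 + N + Q) - 186 = -186 + Q*(187 + N + Q))
J(217, K(-3, -3*(-5))) - 1*22838 = (-186 + 8² + 187*8 + 217*8) - 1*22838 = (-186 + 64 + 1496 + 1736) - 22838 = 3110 - 22838 = -19728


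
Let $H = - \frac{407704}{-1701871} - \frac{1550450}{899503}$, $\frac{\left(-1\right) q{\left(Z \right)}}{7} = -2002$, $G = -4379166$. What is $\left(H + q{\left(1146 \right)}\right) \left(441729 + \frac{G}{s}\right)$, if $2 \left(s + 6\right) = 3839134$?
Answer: $\frac{1653515513329333734651144312}{267139732427652763} \approx 6.1897 \cdot 10^{9}$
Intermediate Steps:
$s = 1919561$ ($s = -6 + \frac{1}{2} \cdot 3839134 = -6 + 1919567 = 1919561$)
$q{\left(Z \right)} = 14014$ ($q{\left(Z \right)} = \left(-7\right) \left(-2002\right) = 14014$)
$H = - \frac{206539538258}{139167097283}$ ($H = \left(-407704\right) \left(- \frac{1}{1701871}\right) - \frac{140950}{81773} = \frac{407704}{1701871} - \frac{140950}{81773} = - \frac{206539538258}{139167097283} \approx -1.4841$)
$\left(H + q{\left(1146 \right)}\right) \left(441729 + \frac{G}{s}\right) = \left(- \frac{206539538258}{139167097283} + 14014\right) \left(441729 - \frac{4379166}{1919561}\right) = \frac{1950081161785704 \left(441729 - \frac{4379166}{1919561}\right)}{139167097283} = \frac{1950081161785704}{139167097283} \cdot \frac{847921381803}{1919561} = \frac{1653515513329333734651144312}{267139732427652763}$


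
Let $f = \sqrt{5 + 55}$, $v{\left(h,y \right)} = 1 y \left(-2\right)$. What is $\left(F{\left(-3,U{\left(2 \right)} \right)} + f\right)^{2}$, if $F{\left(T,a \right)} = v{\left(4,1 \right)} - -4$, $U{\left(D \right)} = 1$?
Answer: $64 + 8 \sqrt{15} \approx 94.984$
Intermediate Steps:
$v{\left(h,y \right)} = - 2 y$ ($v{\left(h,y \right)} = y \left(-2\right) = - 2 y$)
$f = 2 \sqrt{15}$ ($f = \sqrt{60} = 2 \sqrt{15} \approx 7.746$)
$F{\left(T,a \right)} = 2$ ($F{\left(T,a \right)} = \left(-2\right) 1 - -4 = -2 + 4 = 2$)
$\left(F{\left(-3,U{\left(2 \right)} \right)} + f\right)^{2} = \left(2 + 2 \sqrt{15}\right)^{2}$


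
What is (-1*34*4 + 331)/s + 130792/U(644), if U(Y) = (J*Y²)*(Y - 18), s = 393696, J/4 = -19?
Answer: 9885797657/20229699804384 ≈ 0.00048868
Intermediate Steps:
J = -76 (J = 4*(-19) = -76)
U(Y) = -76*Y²*(-18 + Y) (U(Y) = (-76*Y²)*(Y - 18) = (-76*Y²)*(-18 + Y) = -76*Y²*(-18 + Y))
(-1*34*4 + 331)/s + 130792/U(644) = (-1*34*4 + 331)/393696 + 130792/((76*644²*(18 - 1*644))) = (-34*4 + 331)*(1/393696) + 130792/((76*414736*(18 - 644))) = (-136 + 331)*(1/393696) + 130792/((76*414736*(-626))) = 195*(1/393696) + 130792/(-19731479936) = 65/131232 + 130792*(-1/19731479936) = 65/131232 - 16349/2466434992 = 9885797657/20229699804384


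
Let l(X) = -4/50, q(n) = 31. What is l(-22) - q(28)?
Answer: -777/25 ≈ -31.080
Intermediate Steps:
l(X) = -2/25 (l(X) = -4*1/50 = -2/25)
l(-22) - q(28) = -2/25 - 1*31 = -2/25 - 31 = -777/25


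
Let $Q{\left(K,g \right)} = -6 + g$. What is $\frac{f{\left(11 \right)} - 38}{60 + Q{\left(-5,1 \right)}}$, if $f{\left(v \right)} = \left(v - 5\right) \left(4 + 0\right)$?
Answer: $- \frac{14}{55} \approx -0.25455$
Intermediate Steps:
$f{\left(v \right)} = -20 + 4 v$ ($f{\left(v \right)} = \left(-5 + v\right) 4 = -20 + 4 v$)
$\frac{f{\left(11 \right)} - 38}{60 + Q{\left(-5,1 \right)}} = \frac{\left(-20 + 4 \cdot 11\right) - 38}{60 + \left(-6 + 1\right)} = \frac{\left(-20 + 44\right) - 38}{60 - 5} = \frac{24 - 38}{55} = \frac{1}{55} \left(-14\right) = - \frac{14}{55}$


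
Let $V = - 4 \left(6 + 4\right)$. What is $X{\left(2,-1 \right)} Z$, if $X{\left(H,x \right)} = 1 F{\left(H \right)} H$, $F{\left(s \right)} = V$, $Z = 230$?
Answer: $-18400$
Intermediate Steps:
$V = -40$ ($V = \left(-4\right) 10 = -40$)
$F{\left(s \right)} = -40$
$X{\left(H,x \right)} = - 40 H$ ($X{\left(H,x \right)} = 1 \left(-40\right) H = - 40 H$)
$X{\left(2,-1 \right)} Z = \left(-40\right) 2 \cdot 230 = \left(-80\right) 230 = -18400$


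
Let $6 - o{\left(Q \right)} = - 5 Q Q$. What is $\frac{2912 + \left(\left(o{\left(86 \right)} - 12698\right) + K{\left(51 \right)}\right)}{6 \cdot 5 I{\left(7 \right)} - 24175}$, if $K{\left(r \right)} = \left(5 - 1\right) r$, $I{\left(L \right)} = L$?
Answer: $- \frac{27404}{23965} \approx -1.1435$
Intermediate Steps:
$o{\left(Q \right)} = 6 + 5 Q^{2}$ ($o{\left(Q \right)} = 6 - - 5 Q Q = 6 - - 5 Q^{2} = 6 + 5 Q^{2}$)
$K{\left(r \right)} = 4 r$
$\frac{2912 + \left(\left(o{\left(86 \right)} - 12698\right) + K{\left(51 \right)}\right)}{6 \cdot 5 I{\left(7 \right)} - 24175} = \frac{2912 + \left(\left(\left(6 + 5 \cdot 86^{2}\right) - 12698\right) + 4 \cdot 51\right)}{6 \cdot 5 \cdot 7 - 24175} = \frac{2912 + \left(\left(\left(6 + 5 \cdot 7396\right) - 12698\right) + 204\right)}{30 \cdot 7 - 24175} = \frac{2912 + \left(\left(\left(6 + 36980\right) - 12698\right) + 204\right)}{210 - 24175} = \frac{2912 + \left(\left(36986 - 12698\right) + 204\right)}{-23965} = \left(2912 + \left(24288 + 204\right)\right) \left(- \frac{1}{23965}\right) = \left(2912 + 24492\right) \left(- \frac{1}{23965}\right) = 27404 \left(- \frac{1}{23965}\right) = - \frac{27404}{23965}$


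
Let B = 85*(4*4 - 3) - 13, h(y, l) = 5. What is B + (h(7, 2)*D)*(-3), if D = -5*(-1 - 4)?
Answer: 717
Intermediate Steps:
D = 25 (D = -5*(-5) = 25)
B = 1092 (B = 85*(16 - 3) - 13 = 85*13 - 13 = 1105 - 13 = 1092)
B + (h(7, 2)*D)*(-3) = 1092 + (5*25)*(-3) = 1092 + 125*(-3) = 1092 - 375 = 717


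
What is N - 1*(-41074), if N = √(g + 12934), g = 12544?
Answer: 41074 + √25478 ≈ 41234.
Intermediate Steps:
N = √25478 (N = √(12544 + 12934) = √25478 ≈ 159.62)
N - 1*(-41074) = √25478 - 1*(-41074) = √25478 + 41074 = 41074 + √25478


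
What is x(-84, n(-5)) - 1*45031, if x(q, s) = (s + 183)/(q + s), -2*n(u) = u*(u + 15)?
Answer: -2657037/59 ≈ -45035.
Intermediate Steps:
n(u) = -u*(15 + u)/2 (n(u) = -u*(u + 15)/2 = -u*(15 + u)/2)
x(q, s) = (183 + s)/(q + s)
x(-84, n(-5)) - 1*45031 = (183 - 1/2*(-5)*(15 - 5))/(-84 - 1/2*(-5)*(15 - 5)) - 1*45031 = (183 - 1/2*(-5)*10)/(-84 - 1/2*(-5)*10) - 45031 = (183 + 25)/(-84 + 25) - 45031 = 208/(-59) - 45031 = -1/59*208 - 45031 = -208/59 - 45031 = -2657037/59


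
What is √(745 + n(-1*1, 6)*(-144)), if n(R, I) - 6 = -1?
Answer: 5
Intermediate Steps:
n(R, I) = 5 (n(R, I) = 6 - 1 = 5)
√(745 + n(-1*1, 6)*(-144)) = √(745 + 5*(-144)) = √(745 - 720) = √25 = 5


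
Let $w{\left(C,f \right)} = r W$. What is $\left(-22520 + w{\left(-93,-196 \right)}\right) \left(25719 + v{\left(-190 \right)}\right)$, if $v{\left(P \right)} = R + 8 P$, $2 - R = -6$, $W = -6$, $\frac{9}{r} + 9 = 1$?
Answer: $- \frac{2179912971}{4} \approx -5.4498 \cdot 10^{8}$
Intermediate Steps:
$r = - \frac{9}{8}$ ($r = \frac{9}{-9 + 1} = \frac{9}{-8} = 9 \left(- \frac{1}{8}\right) = - \frac{9}{8} \approx -1.125$)
$R = 8$ ($R = 2 - -6 = 2 + 6 = 8$)
$w{\left(C,f \right)} = \frac{27}{4}$ ($w{\left(C,f \right)} = \left(- \frac{9}{8}\right) \left(-6\right) = \frac{27}{4}$)
$v{\left(P \right)} = 8 + 8 P$
$\left(-22520 + w{\left(-93,-196 \right)}\right) \left(25719 + v{\left(-190 \right)}\right) = \left(-22520 + \frac{27}{4}\right) \left(25719 + \left(8 + 8 \left(-190\right)\right)\right) = - \frac{90053 \left(25719 + \left(8 - 1520\right)\right)}{4} = - \frac{90053 \left(25719 - 1512\right)}{4} = \left(- \frac{90053}{4}\right) 24207 = - \frac{2179912971}{4}$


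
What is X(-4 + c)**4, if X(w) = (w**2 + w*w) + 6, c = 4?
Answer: 1296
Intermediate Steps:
X(w) = 6 + 2*w**2 (X(w) = (w**2 + w**2) + 6 = 2*w**2 + 6 = 6 + 2*w**2)
X(-4 + c)**4 = (6 + 2*(-4 + 4)**2)**4 = (6 + 2*0**2)**4 = (6 + 2*0)**4 = (6 + 0)**4 = 6**4 = 1296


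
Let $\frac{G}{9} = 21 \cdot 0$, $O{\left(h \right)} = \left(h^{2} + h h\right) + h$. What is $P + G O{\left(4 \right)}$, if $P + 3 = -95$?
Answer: $-98$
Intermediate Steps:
$P = -98$ ($P = -3 - 95 = -98$)
$O{\left(h \right)} = h + 2 h^{2}$ ($O{\left(h \right)} = \left(h^{2} + h^{2}\right) + h = 2 h^{2} + h = h + 2 h^{2}$)
$G = 0$ ($G = 9 \cdot 21 \cdot 0 = 9 \cdot 0 = 0$)
$P + G O{\left(4 \right)} = -98 + 0 \cdot 4 \left(1 + 2 \cdot 4\right) = -98 + 0 \cdot 4 \left(1 + 8\right) = -98 + 0 \cdot 4 \cdot 9 = -98 + 0 \cdot 36 = -98 + 0 = -98$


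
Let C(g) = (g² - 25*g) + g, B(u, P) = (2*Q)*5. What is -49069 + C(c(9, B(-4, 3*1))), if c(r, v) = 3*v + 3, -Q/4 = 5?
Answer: 321668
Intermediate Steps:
Q = -20 (Q = -4*5 = -20)
B(u, P) = -200 (B(u, P) = (2*(-20))*5 = -40*5 = -200)
c(r, v) = 3 + 3*v
C(g) = g² - 24*g
-49069 + C(c(9, B(-4, 3*1))) = -49069 + (3 + 3*(-200))*(-24 + (3 + 3*(-200))) = -49069 + (3 - 600)*(-24 + (3 - 600)) = -49069 - 597*(-24 - 597) = -49069 - 597*(-621) = -49069 + 370737 = 321668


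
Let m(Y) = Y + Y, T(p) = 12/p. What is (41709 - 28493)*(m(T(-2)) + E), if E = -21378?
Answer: -282690240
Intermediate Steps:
m(Y) = 2*Y
(41709 - 28493)*(m(T(-2)) + E) = (41709 - 28493)*(2*(12/(-2)) - 21378) = 13216*(2*(12*(-½)) - 21378) = 13216*(2*(-6) - 21378) = 13216*(-12 - 21378) = 13216*(-21390) = -282690240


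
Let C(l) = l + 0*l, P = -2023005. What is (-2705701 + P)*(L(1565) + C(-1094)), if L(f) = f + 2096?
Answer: -12138588302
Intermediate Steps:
C(l) = l (C(l) = l + 0 = l)
L(f) = 2096 + f
(-2705701 + P)*(L(1565) + C(-1094)) = (-2705701 - 2023005)*((2096 + 1565) - 1094) = -4728706*(3661 - 1094) = -4728706*2567 = -12138588302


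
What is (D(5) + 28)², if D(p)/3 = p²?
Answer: 10609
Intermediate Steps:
D(p) = 3*p²
(D(5) + 28)² = (3*5² + 28)² = (3*25 + 28)² = (75 + 28)² = 103² = 10609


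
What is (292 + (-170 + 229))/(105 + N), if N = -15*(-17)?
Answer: 39/40 ≈ 0.97500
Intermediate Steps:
N = 255
(292 + (-170 + 229))/(105 + N) = (292 + (-170 + 229))/(105 + 255) = (292 + 59)/360 = 351*(1/360) = 39/40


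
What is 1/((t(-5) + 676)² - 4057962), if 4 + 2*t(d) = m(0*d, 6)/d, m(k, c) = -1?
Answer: -100/360355119 ≈ -2.7750e-7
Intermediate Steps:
t(d) = -2 - 1/(2*d) (t(d) = -2 + (-1/d)/2 = -2 - 1/(2*d))
1/((t(-5) + 676)² - 4057962) = 1/(((-2 - ½/(-5)) + 676)² - 4057962) = 1/(((-2 - ½*(-⅕)) + 676)² - 4057962) = 1/(((-2 + ⅒) + 676)² - 4057962) = 1/((-19/10 + 676)² - 4057962) = 1/((6741/10)² - 4057962) = 1/(45441081/100 - 4057962) = 1/(-360355119/100) = -100/360355119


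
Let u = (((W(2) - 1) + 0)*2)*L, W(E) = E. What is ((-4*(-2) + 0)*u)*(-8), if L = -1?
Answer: 128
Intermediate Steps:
u = -2 (u = (((2 - 1) + 0)*2)*(-1) = ((1 + 0)*2)*(-1) = (1*2)*(-1) = 2*(-1) = -2)
((-4*(-2) + 0)*u)*(-8) = ((-4*(-2) + 0)*(-2))*(-8) = ((8 + 0)*(-2))*(-8) = (8*(-2))*(-8) = -16*(-8) = 128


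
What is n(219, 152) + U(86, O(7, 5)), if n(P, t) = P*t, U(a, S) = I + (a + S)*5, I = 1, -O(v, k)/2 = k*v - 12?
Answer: 33489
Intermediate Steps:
O(v, k) = 24 - 2*k*v (O(v, k) = -2*(k*v - 12) = -2*(-12 + k*v) = 24 - 2*k*v)
U(a, S) = 1 + 5*S + 5*a (U(a, S) = 1 + (a + S)*5 = 1 + (S + a)*5 = 1 + (5*S + 5*a) = 1 + 5*S + 5*a)
n(219, 152) + U(86, O(7, 5)) = 219*152 + (1 + 5*(24 - 2*5*7) + 5*86) = 33288 + (1 + 5*(24 - 70) + 430) = 33288 + (1 + 5*(-46) + 430) = 33288 + (1 - 230 + 430) = 33288 + 201 = 33489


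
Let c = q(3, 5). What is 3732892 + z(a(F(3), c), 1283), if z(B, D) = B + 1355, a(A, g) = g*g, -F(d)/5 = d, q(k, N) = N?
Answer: 3734272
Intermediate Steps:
c = 5
F(d) = -5*d
a(A, g) = g²
z(B, D) = 1355 + B
3732892 + z(a(F(3), c), 1283) = 3732892 + (1355 + 5²) = 3732892 + (1355 + 25) = 3732892 + 1380 = 3734272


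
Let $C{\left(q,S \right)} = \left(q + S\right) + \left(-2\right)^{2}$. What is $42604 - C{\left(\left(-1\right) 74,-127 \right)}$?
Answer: $42801$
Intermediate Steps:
$C{\left(q,S \right)} = 4 + S + q$ ($C{\left(q,S \right)} = \left(S + q\right) + 4 = 4 + S + q$)
$42604 - C{\left(\left(-1\right) 74,-127 \right)} = 42604 - \left(4 - 127 - 74\right) = 42604 - -197 = 42604 + 197 = 42801$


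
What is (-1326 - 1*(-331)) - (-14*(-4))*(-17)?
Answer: -43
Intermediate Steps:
(-1326 - 1*(-331)) - (-14*(-4))*(-17) = (-1326 + 331) - 56*(-17) = -995 - 1*(-952) = -995 + 952 = -43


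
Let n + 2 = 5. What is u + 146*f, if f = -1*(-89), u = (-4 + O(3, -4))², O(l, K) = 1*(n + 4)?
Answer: 13003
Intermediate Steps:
n = 3 (n = -2 + 5 = 3)
O(l, K) = 7 (O(l, K) = 1*(3 + 4) = 1*7 = 7)
u = 9 (u = (-4 + 7)² = 3² = 9)
f = 89
u + 146*f = 9 + 146*89 = 9 + 12994 = 13003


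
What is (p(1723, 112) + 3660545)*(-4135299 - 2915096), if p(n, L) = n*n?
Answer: -46739000263230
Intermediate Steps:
p(n, L) = n**2
(p(1723, 112) + 3660545)*(-4135299 - 2915096) = (1723**2 + 3660545)*(-4135299 - 2915096) = (2968729 + 3660545)*(-7050395) = 6629274*(-7050395) = -46739000263230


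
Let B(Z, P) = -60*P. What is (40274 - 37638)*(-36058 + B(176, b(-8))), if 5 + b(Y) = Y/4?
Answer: -93941768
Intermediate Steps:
b(Y) = -5 + Y/4
(40274 - 37638)*(-36058 + B(176, b(-8))) = (40274 - 37638)*(-36058 - 60*(-5 + (¼)*(-8))) = 2636*(-36058 - 60*(-5 - 2)) = 2636*(-36058 - 60*(-7)) = 2636*(-36058 + 420) = 2636*(-35638) = -93941768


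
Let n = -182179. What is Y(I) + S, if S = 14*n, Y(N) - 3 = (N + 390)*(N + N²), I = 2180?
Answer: 12216720097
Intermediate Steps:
Y(N) = 3 + (390 + N)*(N + N²) (Y(N) = 3 + (N + 390)*(N + N²) = 3 + (390 + N)*(N + N²))
S = -2550506 (S = 14*(-182179) = -2550506)
Y(I) + S = (3 + 2180³ + 390*2180 + 391*2180²) - 2550506 = (3 + 10360232000 + 850200 + 391*4752400) - 2550506 = (3 + 10360232000 + 850200 + 1858188400) - 2550506 = 12219270603 - 2550506 = 12216720097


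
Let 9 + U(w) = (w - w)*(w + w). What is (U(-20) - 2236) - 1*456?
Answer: -2701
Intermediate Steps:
U(w) = -9 (U(w) = -9 + (w - w)*(w + w) = -9 + 0*(2*w) = -9 + 0 = -9)
(U(-20) - 2236) - 1*456 = (-9 - 2236) - 1*456 = -2245 - 456 = -2701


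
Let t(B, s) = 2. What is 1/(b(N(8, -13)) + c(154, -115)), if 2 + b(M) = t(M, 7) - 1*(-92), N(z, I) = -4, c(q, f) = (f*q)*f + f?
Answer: 1/2036627 ≈ 4.9101e-7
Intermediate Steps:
c(q, f) = f + q*f**2 (c(q, f) = q*f**2 + f = f + q*f**2)
b(M) = 92 (b(M) = -2 + (2 - 1*(-92)) = -2 + (2 + 92) = -2 + 94 = 92)
1/(b(N(8, -13)) + c(154, -115)) = 1/(92 - 115*(1 - 115*154)) = 1/(92 - 115*(1 - 17710)) = 1/(92 - 115*(-17709)) = 1/(92 + 2036535) = 1/2036627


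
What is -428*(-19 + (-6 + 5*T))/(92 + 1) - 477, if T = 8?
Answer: -16927/31 ≈ -546.03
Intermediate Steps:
-428*(-19 + (-6 + 5*T))/(92 + 1) - 477 = -428*(-19 + (-6 + 5*8))/(92 + 1) - 477 = -428*(-19 + (-6 + 40))/93 - 477 = -428*(-19 + 34)/93 - 477 = -6420/93 - 477 = -428*5/31 - 477 = -2140/31 - 477 = -16927/31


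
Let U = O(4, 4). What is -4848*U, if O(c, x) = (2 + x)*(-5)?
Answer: 145440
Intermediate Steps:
O(c, x) = -10 - 5*x
U = -30 (U = -10 - 5*4 = -10 - 20 = -30)
-4848*U = -4848*(-30) = 145440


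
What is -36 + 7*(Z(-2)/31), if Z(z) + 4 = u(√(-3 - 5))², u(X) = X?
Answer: -1200/31 ≈ -38.710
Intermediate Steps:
Z(z) = -12 (Z(z) = -4 + (√(-3 - 5))² = -4 + (√(-8))² = -4 + (2*I*√2)² = -4 - 8 = -12)
-36 + 7*(Z(-2)/31) = -36 + 7*(-12/31) = -36 - 84/31 = -1200/31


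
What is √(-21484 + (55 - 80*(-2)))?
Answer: I*√21269 ≈ 145.84*I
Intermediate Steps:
√(-21484 + (55 - 80*(-2))) = √(-21484 + (55 + 160)) = √(-21484 + 215) = √(-21269) = I*√21269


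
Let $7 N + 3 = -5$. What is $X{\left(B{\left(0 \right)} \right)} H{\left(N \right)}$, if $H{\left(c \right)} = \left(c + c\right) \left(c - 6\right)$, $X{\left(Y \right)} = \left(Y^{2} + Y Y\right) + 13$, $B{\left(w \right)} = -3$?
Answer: $\frac{24800}{49} \approx 506.12$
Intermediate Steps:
$N = - \frac{8}{7}$ ($N = - \frac{3}{7} + \frac{1}{7} \left(-5\right) = - \frac{3}{7} - \frac{5}{7} = - \frac{8}{7} \approx -1.1429$)
$X{\left(Y \right)} = 13 + 2 Y^{2}$ ($X{\left(Y \right)} = \left(Y^{2} + Y^{2}\right) + 13 = 2 Y^{2} + 13 = 13 + 2 Y^{2}$)
$H{\left(c \right)} = 2 c \left(-6 + c\right)$
$X{\left(B{\left(0 \right)} \right)} H{\left(N \right)} = \left(13 + 2 \left(-3\right)^{2}\right) 2 \left(- \frac{8}{7}\right) \left(-6 - \frac{8}{7}\right) = \left(13 + 2 \cdot 9\right) 2 \left(- \frac{8}{7}\right) \left(- \frac{50}{7}\right) = \left(13 + 18\right) \frac{800}{49} = 31 \cdot \frac{800}{49} = \frac{24800}{49}$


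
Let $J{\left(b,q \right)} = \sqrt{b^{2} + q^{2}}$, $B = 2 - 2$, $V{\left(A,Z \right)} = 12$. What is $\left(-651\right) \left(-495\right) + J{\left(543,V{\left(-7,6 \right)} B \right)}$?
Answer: $322788$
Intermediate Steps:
$B = 0$ ($B = 2 - 2 = 0$)
$\left(-651\right) \left(-495\right) + J{\left(543,V{\left(-7,6 \right)} B \right)} = \left(-651\right) \left(-495\right) + \sqrt{543^{2} + \left(12 \cdot 0\right)^{2}} = 322245 + \sqrt{294849 + 0^{2}} = 322245 + \sqrt{294849 + 0} = 322245 + \sqrt{294849} = 322245 + 543 = 322788$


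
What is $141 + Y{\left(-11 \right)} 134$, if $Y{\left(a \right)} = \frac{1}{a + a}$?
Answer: $\frac{1484}{11} \approx 134.91$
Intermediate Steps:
$Y{\left(a \right)} = \frac{1}{2 a}$
$141 + Y{\left(-11 \right)} 134 = 141 + \frac{1}{2 \left(-11\right)} 134 = 141 + \frac{1}{2} \left(- \frac{1}{11}\right) 134 = 141 - \frac{67}{11} = \frac{1484}{11}$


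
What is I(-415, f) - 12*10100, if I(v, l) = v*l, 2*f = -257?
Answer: -135745/2 ≈ -67873.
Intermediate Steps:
f = -257/2 (f = (½)*(-257) = -257/2 ≈ -128.50)
I(v, l) = l*v
I(-415, f) - 12*10100 = -257/2*(-415) - 12*10100 = 106655/2 - 121200 = -135745/2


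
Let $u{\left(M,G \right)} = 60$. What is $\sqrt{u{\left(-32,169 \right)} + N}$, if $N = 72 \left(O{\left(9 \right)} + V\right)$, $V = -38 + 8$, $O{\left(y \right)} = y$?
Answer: $22 i \sqrt{3} \approx 38.105 i$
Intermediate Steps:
$V = -30$
$N = -1512$ ($N = 72 \left(9 - 30\right) = 72 \left(-21\right) = -1512$)
$\sqrt{u{\left(-32,169 \right)} + N} = \sqrt{60 - 1512} = \sqrt{-1452} = 22 i \sqrt{3}$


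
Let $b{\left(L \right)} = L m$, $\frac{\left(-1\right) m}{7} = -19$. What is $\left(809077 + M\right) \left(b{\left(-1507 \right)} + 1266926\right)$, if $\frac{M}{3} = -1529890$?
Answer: $-4031983531535$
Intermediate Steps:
$m = 133$ ($m = \left(-7\right) \left(-19\right) = 133$)
$M = -4589670$ ($M = 3 \left(-1529890\right) = -4589670$)
$b{\left(L \right)} = 133 L$ ($b{\left(L \right)} = L 133 = 133 L$)
$\left(809077 + M\right) \left(b{\left(-1507 \right)} + 1266926\right) = \left(809077 - 4589670\right) \left(133 \left(-1507\right) + 1266926\right) = - 3780593 \left(-200431 + 1266926\right) = \left(-3780593\right) 1066495 = -4031983531535$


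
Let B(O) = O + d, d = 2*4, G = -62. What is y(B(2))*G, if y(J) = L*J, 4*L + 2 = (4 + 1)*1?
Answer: -465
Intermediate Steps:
d = 8
L = 3/4 (L = -1/2 + ((4 + 1)*1)/4 = -1/2 + (5*1)/4 = -1/2 + (1/4)*5 = -1/2 + 5/4 = 3/4 ≈ 0.75000)
B(O) = 8 + O (B(O) = O + 8 = 8 + O)
y(J) = 3*J/4
y(B(2))*G = (3*(8 + 2)/4)*(-62) = ((3/4)*10)*(-62) = (15/2)*(-62) = -465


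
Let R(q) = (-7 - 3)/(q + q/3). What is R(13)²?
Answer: 225/676 ≈ 0.33284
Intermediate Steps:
R(q) = -15/(2*q) (R(q) = -10/(q + q*(⅓)) = -10/(q + q/3) = -10*3/(4*q) = -15/(2*q))
R(13)² = (-15/2/13)² = (-15/2*1/13)² = (-15/26)² = 225/676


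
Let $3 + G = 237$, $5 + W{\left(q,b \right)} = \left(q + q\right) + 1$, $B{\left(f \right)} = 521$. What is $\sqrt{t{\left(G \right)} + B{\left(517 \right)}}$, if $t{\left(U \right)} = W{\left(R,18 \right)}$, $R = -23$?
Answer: $\sqrt{471} \approx 21.703$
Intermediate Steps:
$W{\left(q,b \right)} = -4 + 2 q$ ($W{\left(q,b \right)} = -5 + \left(\left(q + q\right) + 1\right) = -5 + \left(2 q + 1\right) = -5 + \left(1 + 2 q\right) = -4 + 2 q$)
$G = 234$ ($G = -3 + 237 = 234$)
$t{\left(U \right)} = -50$ ($t{\left(U \right)} = -4 + 2 \left(-23\right) = -4 - 46 = -50$)
$\sqrt{t{\left(G \right)} + B{\left(517 \right)}} = \sqrt{-50 + 521} = \sqrt{471}$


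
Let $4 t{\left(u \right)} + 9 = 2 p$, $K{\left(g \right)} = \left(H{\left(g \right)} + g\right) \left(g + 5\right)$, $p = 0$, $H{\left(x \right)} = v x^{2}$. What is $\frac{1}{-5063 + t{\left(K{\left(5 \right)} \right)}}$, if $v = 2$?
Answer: $- \frac{4}{20261} \approx -0.00019742$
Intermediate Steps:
$H{\left(x \right)} = 2 x^{2}$
$K{\left(g \right)} = \left(5 + g\right) \left(g + 2 g^{2}\right)$ ($K{\left(g \right)} = \left(2 g^{2} + g\right) \left(g + 5\right) = \left(g + 2 g^{2}\right) \left(5 + g\right) = \left(5 + g\right) \left(g + 2 g^{2}\right)$)
$t{\left(u \right)} = - \frac{9}{4}$ ($t{\left(u \right)} = - \frac{9}{4} + \frac{2 \cdot 0}{4} = - \frac{9}{4} + \frac{1}{4} \cdot 0 = - \frac{9}{4} + 0 = - \frac{9}{4}$)
$\frac{1}{-5063 + t{\left(K{\left(5 \right)} \right)}} = \frac{1}{-5063 - \frac{9}{4}} = \frac{1}{- \frac{20261}{4}} = - \frac{4}{20261}$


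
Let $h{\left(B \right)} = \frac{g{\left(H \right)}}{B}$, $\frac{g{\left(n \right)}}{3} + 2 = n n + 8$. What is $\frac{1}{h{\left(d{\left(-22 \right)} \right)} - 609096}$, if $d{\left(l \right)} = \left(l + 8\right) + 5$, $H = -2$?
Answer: $- \frac{3}{1827298} \approx -1.6418 \cdot 10^{-6}$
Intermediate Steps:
$g{\left(n \right)} = 18 + 3 n^{2}$ ($g{\left(n \right)} = -6 + 3 \left(n n + 8\right) = -6 + 3 \left(n^{2} + 8\right) = -6 + 3 \left(8 + n^{2}\right) = -6 + \left(24 + 3 n^{2}\right) = 18 + 3 n^{2}$)
$d{\left(l \right)} = 13 + l$ ($d{\left(l \right)} = \left(8 + l\right) + 5 = 13 + l$)
$h{\left(B \right)} = \frac{30}{B}$ ($h{\left(B \right)} = \frac{18 + 3 \left(-2\right)^{2}}{B} = \frac{18 + 3 \cdot 4}{B} = \frac{18 + 12}{B} = \frac{30}{B}$)
$\frac{1}{h{\left(d{\left(-22 \right)} \right)} - 609096} = \frac{1}{\frac{30}{13 - 22} - 609096} = \frac{1}{\frac{30}{-9} - 609096} = \frac{1}{30 \left(- \frac{1}{9}\right) - 609096} = \frac{1}{- \frac{10}{3} - 609096} = \frac{1}{- \frac{1827298}{3}} = - \frac{3}{1827298}$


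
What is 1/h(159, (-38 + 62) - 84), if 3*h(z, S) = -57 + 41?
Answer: -3/16 ≈ -0.18750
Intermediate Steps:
h(z, S) = -16/3 (h(z, S) = (-57 + 41)/3 = (⅓)*(-16) = -16/3)
1/h(159, (-38 + 62) - 84) = 1/(-16/3) = -3/16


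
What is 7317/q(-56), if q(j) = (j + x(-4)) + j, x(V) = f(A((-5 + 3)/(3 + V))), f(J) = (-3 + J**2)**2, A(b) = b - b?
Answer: -7317/103 ≈ -71.039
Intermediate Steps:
A(b) = 0
x(V) = 9 (x(V) = (-3 + 0**2)**2 = (-3 + 0)**2 = (-3)**2 = 9)
q(j) = 9 + 2*j (q(j) = (j + 9) + j = (9 + j) + j = 9 + 2*j)
7317/q(-56) = 7317/(9 + 2*(-56)) = 7317/(9 - 112) = 7317/(-103) = 7317*(-1/103) = -7317/103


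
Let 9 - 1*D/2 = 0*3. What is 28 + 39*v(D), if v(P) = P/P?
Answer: 67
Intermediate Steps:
D = 18 (D = 18 - 0*3 = 18 - 2*0 = 18 + 0 = 18)
v(P) = 1
28 + 39*v(D) = 28 + 39*1 = 28 + 39 = 67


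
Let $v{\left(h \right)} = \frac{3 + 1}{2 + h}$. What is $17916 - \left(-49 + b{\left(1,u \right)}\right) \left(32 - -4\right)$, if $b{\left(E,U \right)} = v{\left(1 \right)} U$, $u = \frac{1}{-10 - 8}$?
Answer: $\frac{59048}{3} \approx 19683.0$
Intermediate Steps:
$v{\left(h \right)} = \frac{4}{2 + h}$
$u = - \frac{1}{18}$ ($u = \frac{1}{-18} = - \frac{1}{18} \approx -0.055556$)
$b{\left(E,U \right)} = \frac{4 U}{3}$ ($b{\left(E,U \right)} = \frac{4}{2 + 1} U = \frac{4}{3} U = 4 \cdot \frac{1}{3} U = \frac{4 U}{3}$)
$17916 - \left(-49 + b{\left(1,u \right)}\right) \left(32 - -4\right) = 17916 - \left(-49 + \frac{4}{3} \left(- \frac{1}{18}\right)\right) \left(32 - -4\right) = 17916 - \left(-49 - \frac{2}{27}\right) \left(32 + 4\right) = 17916 - \left(- \frac{1325}{27}\right) 36 = 17916 - - \frac{5300}{3} = 17916 + \frac{5300}{3} = \frac{59048}{3}$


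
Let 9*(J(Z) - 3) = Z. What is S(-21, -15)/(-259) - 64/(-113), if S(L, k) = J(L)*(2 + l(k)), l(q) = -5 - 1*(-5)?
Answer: 49276/87801 ≈ 0.56122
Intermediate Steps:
J(Z) = 3 + Z/9
l(q) = 0 (l(q) = -5 + 5 = 0)
S(L, k) = 6 + 2*L/9 (S(L, k) = (3 + L/9)*(2 + 0) = (3 + L/9)*2 = 6 + 2*L/9)
S(-21, -15)/(-259) - 64/(-113) = (6 + (2/9)*(-21))/(-259) - 64/(-113) = (6 - 14/3)*(-1/259) - 64*(-1/113) = (4/3)*(-1/259) + 64/113 = -4/777 + 64/113 = 49276/87801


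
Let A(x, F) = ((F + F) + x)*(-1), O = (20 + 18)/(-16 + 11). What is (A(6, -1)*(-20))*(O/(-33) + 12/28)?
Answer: 12176/231 ≈ 52.710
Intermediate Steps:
O = -38/5 (O = 38/(-5) = 38*(-1/5) = -38/5 ≈ -7.6000)
A(x, F) = -x - 2*F (A(x, F) = (2*F + x)*(-1) = (x + 2*F)*(-1) = -x - 2*F)
(A(6, -1)*(-20))*(O/(-33) + 12/28) = ((-1*6 - 2*(-1))*(-20))*(-38/5/(-33) + 12/28) = ((-6 + 2)*(-20))*(-38/5*(-1/33) + 12*(1/28)) = (-4*(-20))*(38/165 + 3/7) = 80*(761/1155) = 12176/231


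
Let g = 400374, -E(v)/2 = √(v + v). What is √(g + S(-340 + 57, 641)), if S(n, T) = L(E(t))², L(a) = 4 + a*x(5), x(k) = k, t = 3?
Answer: √(400990 - 80*√6) ≈ 633.08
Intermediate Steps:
E(v) = -2*√2*√v (E(v) = -2*√(v + v) = -2*√2*√v)
L(a) = 4 + 5*a (L(a) = 4 + a*5 = 4 + 5*a)
S(n, T) = (4 - 10*√6)² (S(n, T) = (4 + 5*(-2*√2*√3))² = (4 + 5*(-2*√6))² = (4 - 10*√6)²)
√(g + S(-340 + 57, 641)) = √(400374 + (616 - 80*√6)) = √(400990 - 80*√6)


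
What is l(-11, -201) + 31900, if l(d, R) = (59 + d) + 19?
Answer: 31967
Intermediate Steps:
l(d, R) = 78 + d
l(-11, -201) + 31900 = (78 - 11) + 31900 = 67 + 31900 = 31967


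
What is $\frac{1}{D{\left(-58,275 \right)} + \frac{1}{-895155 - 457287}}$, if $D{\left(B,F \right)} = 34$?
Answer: $\frac{1352442}{45983027} \approx 0.029412$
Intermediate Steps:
$\frac{1}{D{\left(-58,275 \right)} + \frac{1}{-895155 - 457287}} = \frac{1}{34 + \frac{1}{-895155 - 457287}} = \frac{1}{34 + \frac{1}{-1352442}} = \frac{1}{34 - \frac{1}{1352442}} = \frac{1}{\frac{45983027}{1352442}} = \frac{1352442}{45983027}$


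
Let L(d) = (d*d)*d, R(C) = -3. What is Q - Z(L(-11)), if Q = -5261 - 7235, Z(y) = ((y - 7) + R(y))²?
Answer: -1810777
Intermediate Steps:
L(d) = d³ (L(d) = d²*d = d³)
Z(y) = (-10 + y)² (Z(y) = ((y - 7) - 3)² = ((-7 + y) - 3)² = (-10 + y)²)
Q = -12496
Q - Z(L(-11)) = -12496 - (-10 + (-11)³)² = -12496 - (-10 - 1331)² = -12496 - 1*(-1341)² = -12496 - 1*1798281 = -12496 - 1798281 = -1810777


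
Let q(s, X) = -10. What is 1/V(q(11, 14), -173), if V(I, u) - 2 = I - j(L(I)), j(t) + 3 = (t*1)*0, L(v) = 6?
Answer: -⅕ ≈ -0.20000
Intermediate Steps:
j(t) = -3 (j(t) = -3 + (t*1)*0 = -3 + t*0 = -3 + 0 = -3)
V(I, u) = 5 + I (V(I, u) = 2 + (I - 1*(-3)) = 2 + (I + 3) = 2 + (3 + I) = 5 + I)
1/V(q(11, 14), -173) = 1/(5 - 10) = 1/(-5) = -⅕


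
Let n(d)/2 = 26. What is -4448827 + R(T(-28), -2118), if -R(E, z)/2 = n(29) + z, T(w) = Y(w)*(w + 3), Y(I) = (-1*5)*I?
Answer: -4444695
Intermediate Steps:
Y(I) = -5*I
n(d) = 52 (n(d) = 2*26 = 52)
T(w) = -5*w*(3 + w) (T(w) = (-5*w)*(w + 3) = (-5*w)*(3 + w) = -5*w*(3 + w))
R(E, z) = -104 - 2*z (R(E, z) = -2*(52 + z) = -104 - 2*z)
-4448827 + R(T(-28), -2118) = -4448827 + (-104 - 2*(-2118)) = -4448827 + (-104 + 4236) = -4448827 + 4132 = -4444695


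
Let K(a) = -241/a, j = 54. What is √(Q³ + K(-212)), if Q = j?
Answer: √1769278277/106 ≈ 396.82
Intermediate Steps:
Q = 54
√(Q³ + K(-212)) = √(54³ - 241/(-212)) = √(157464 - 241*(-1/212)) = √(157464 + 241/212) = √(33382609/212) = √1769278277/106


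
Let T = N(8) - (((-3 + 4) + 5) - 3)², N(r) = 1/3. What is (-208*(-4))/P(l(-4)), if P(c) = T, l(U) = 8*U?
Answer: -96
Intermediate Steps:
N(r) = ⅓
T = -26/3 (T = ⅓ - (((-3 + 4) + 5) - 3)² = ⅓ - ((1 + 5) - 3)² = ⅓ - (6 - 3)² = ⅓ - 1*3² = ⅓ - 1*9 = ⅓ - 9 = -26/3 ≈ -8.6667)
P(c) = -26/3
(-208*(-4))/P(l(-4)) = (-208*(-4))/(-26/3) = 832*(-3/26) = -96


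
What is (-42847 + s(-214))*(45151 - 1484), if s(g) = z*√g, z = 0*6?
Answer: -1870999949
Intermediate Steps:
z = 0
s(g) = 0 (s(g) = 0*√g = 0)
(-42847 + s(-214))*(45151 - 1484) = (-42847 + 0)*(45151 - 1484) = -42847*43667 = -1870999949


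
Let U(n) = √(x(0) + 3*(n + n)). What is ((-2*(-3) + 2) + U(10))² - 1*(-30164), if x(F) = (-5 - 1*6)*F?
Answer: 30288 + 32*√15 ≈ 30412.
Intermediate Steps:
x(F) = -11*F (x(F) = (-5 - 6)*F = -11*F)
U(n) = √6*√n (U(n) = √(-11*0 + 3*(n + n)) = √(0 + 3*(2*n)) = √(0 + 6*n) = √(6*n) = √6*√n)
((-2*(-3) + 2) + U(10))² - 1*(-30164) = ((-2*(-3) + 2) + √6*√10)² - 1*(-30164) = ((6 + 2) + 2*√15)² + 30164 = (8 + 2*√15)² + 30164 = 30164 + (8 + 2*√15)²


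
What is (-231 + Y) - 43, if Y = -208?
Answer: -482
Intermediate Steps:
(-231 + Y) - 43 = (-231 - 208) - 43 = -439 - 43 = -482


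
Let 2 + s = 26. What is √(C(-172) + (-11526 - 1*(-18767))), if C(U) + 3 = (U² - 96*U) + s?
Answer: √53358 ≈ 230.99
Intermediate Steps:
s = 24 (s = -2 + 26 = 24)
C(U) = 21 + U² - 96*U (C(U) = -3 + ((U² - 96*U) + 24) = -3 + (24 + U² - 96*U) = 21 + U² - 96*U)
√(C(-172) + (-11526 - 1*(-18767))) = √((21 + (-172)² - 96*(-172)) + (-11526 - 1*(-18767))) = √((21 + 29584 + 16512) + (-11526 + 18767)) = √(46117 + 7241) = √53358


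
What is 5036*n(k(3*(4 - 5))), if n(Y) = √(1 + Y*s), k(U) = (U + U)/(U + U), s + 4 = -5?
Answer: 10072*I*√2 ≈ 14244.0*I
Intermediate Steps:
s = -9 (s = -4 - 5 = -9)
k(U) = 1 (k(U) = (2*U)/((2*U)) = (2*U)*(1/(2*U)) = 1)
n(Y) = √(1 - 9*Y) (n(Y) = √(1 + Y*(-9)) = √(1 - 9*Y))
5036*n(k(3*(4 - 5))) = 5036*√(1 - 9*1) = 5036*√(1 - 9) = 5036*√(-8) = 5036*(2*I*√2) = 10072*I*√2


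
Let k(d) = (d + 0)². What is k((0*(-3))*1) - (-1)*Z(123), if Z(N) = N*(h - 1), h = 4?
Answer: 369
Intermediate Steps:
Z(N) = 3*N (Z(N) = N*(4 - 1) = N*3 = 3*N)
k(d) = d²
k((0*(-3))*1) - (-1)*Z(123) = ((0*(-3))*1)² - (-1)*3*123 = (0*1)² - (-1)*369 = 0² - 1*(-369) = 0 + 369 = 369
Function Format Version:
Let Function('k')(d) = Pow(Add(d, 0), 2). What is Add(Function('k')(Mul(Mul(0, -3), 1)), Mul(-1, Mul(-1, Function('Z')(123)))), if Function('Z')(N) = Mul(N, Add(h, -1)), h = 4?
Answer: 369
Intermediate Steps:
Function('Z')(N) = Mul(3, N) (Function('Z')(N) = Mul(N, Add(4, -1)) = Mul(N, 3) = Mul(3, N))
Function('k')(d) = Pow(d, 2)
Add(Function('k')(Mul(Mul(0, -3), 1)), Mul(-1, Mul(-1, Function('Z')(123)))) = Add(Pow(Mul(Mul(0, -3), 1), 2), Mul(-1, Mul(-1, Mul(3, 123)))) = Add(Pow(Mul(0, 1), 2), Mul(-1, Mul(-1, 369))) = Add(Pow(0, 2), Mul(-1, -369)) = Add(0, 369) = 369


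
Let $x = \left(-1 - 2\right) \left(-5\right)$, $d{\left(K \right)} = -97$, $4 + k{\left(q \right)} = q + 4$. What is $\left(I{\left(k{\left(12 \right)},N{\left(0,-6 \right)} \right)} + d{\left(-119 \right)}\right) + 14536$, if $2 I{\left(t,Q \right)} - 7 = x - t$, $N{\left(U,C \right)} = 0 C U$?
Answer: $14444$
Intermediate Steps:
$k{\left(q \right)} = q$ ($k{\left(q \right)} = -4 + \left(q + 4\right) = -4 + \left(4 + q\right) = q$)
$x = 15$ ($x = \left(-3\right) \left(-5\right) = 15$)
$N{\left(U,C \right)} = 0$ ($N{\left(U,C \right)} = 0 U = 0$)
$I{\left(t,Q \right)} = 11 - \frac{t}{2}$ ($I{\left(t,Q \right)} = \frac{7}{2} + \frac{15 - t}{2} = \frac{7}{2} - \left(- \frac{15}{2} + \frac{t}{2}\right) = 11 - \frac{t}{2}$)
$\left(I{\left(k{\left(12 \right)},N{\left(0,-6 \right)} \right)} + d{\left(-119 \right)}\right) + 14536 = \left(\left(11 - 6\right) - 97\right) + 14536 = \left(5 - 97\right) + 14536 = -92 + 14536 = 14444$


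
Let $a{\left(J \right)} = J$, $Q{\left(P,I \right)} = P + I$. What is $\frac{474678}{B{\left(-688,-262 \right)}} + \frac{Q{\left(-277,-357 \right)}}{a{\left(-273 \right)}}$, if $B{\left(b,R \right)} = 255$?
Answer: $\frac{43249588}{23205} \approx 1863.8$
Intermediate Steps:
$Q{\left(P,I \right)} = I + P$
$\frac{474678}{B{\left(-688,-262 \right)}} + \frac{Q{\left(-277,-357 \right)}}{a{\left(-273 \right)}} = \frac{474678}{255} + \frac{-357 - 277}{-273} = 474678 \cdot \frac{1}{255} - - \frac{634}{273} = \frac{158226}{85} + \frac{634}{273} = \frac{43249588}{23205}$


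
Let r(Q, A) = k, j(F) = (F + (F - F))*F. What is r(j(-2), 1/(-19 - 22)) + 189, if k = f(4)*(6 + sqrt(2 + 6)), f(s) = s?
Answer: 213 + 8*sqrt(2) ≈ 224.31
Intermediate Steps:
k = 24 + 8*sqrt(2) (k = 4*(6 + sqrt(2 + 6)) = 4*(6 + sqrt(8)) = 4*(6 + 2*sqrt(2)) = 24 + 8*sqrt(2) ≈ 35.314)
j(F) = F**2 (j(F) = (F + 0)*F = F*F = F**2)
r(Q, A) = 24 + 8*sqrt(2)
r(j(-2), 1/(-19 - 22)) + 189 = (24 + 8*sqrt(2)) + 189 = 213 + 8*sqrt(2)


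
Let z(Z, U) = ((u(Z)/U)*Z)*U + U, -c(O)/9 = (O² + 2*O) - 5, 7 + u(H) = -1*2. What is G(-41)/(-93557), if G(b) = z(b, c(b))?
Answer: 13977/93557 ≈ 0.14940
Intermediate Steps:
u(H) = -9 (u(H) = -7 - 1*2 = -7 - 2 = -9)
c(O) = 45 - 18*O - 9*O² (c(O) = -9*((O² + 2*O) - 5) = -9*(-5 + O² + 2*O) = 45 - 18*O - 9*O²)
z(Z, U) = U - 9*Z (z(Z, U) = ((-9/U)*Z)*U + U = (-9*Z/U)*U + U = -9*Z + U = U - 9*Z)
G(b) = 45 - 27*b - 9*b² (G(b) = (45 - 18*b - 9*b²) - 9*b = 45 - 27*b - 9*b²)
G(-41)/(-93557) = (45 - 27*(-41) - 9*(-41)²)/(-93557) = (45 + 1107 - 9*1681)*(-1/93557) = (45 + 1107 - 15129)*(-1/93557) = -13977*(-1/93557) = 13977/93557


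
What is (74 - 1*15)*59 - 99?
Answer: 3382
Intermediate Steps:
(74 - 1*15)*59 - 99 = (74 - 15)*59 - 99 = 59*59 - 99 = 3481 - 99 = 3382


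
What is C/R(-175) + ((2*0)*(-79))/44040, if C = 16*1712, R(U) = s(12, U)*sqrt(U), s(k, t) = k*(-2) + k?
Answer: 6848*I*sqrt(7)/105 ≈ 172.55*I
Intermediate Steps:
s(k, t) = -k (s(k, t) = -2*k + k = -k)
R(U) = -12*sqrt(U) (R(U) = (-1*12)*sqrt(U) = -12*sqrt(U))
C = 27392
C/R(-175) + ((2*0)*(-79))/44040 = 27392/((-60*I*sqrt(7))) + ((2*0)*(-79))/44040 = 27392/((-60*I*sqrt(7))) + (0*(-79))*(1/44040) = 27392/((-60*I*sqrt(7))) + 0*(1/44040) = 27392*(I*sqrt(7)/420) + 0 = 6848*I*sqrt(7)/105 + 0 = 6848*I*sqrt(7)/105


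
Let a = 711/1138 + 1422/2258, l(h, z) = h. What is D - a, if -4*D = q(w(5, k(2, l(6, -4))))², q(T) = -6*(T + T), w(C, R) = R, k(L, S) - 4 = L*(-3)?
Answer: -186623325/1284802 ≈ -145.25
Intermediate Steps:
k(L, S) = 4 - 3*L (k(L, S) = 4 + L*(-3) = 4 - 3*L)
q(T) = -12*T
D = -144 (D = -144*(4 - 3*2)²/4 = -144*(4 - 6)²/4 = -(-12*(-2))²/4 = -¼*24² = -¼*576 = -144)
a = 1611837/1284802 (a = 711*(1/1138) + 1422*(1/2258) = 711/1138 + 711/1129 = 1611837/1284802 ≈ 1.2545)
D - a = -144 - 1*1611837/1284802 = -144 - 1611837/1284802 = -186623325/1284802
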